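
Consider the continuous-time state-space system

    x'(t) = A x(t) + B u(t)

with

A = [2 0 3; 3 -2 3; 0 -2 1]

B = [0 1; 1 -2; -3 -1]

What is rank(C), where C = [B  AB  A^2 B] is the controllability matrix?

3

AB = [[-9, -1], [-11, 4], [-5, 3]]
A^2B = [[-33, 7], [-20, -2], [17, -5]]
Controllability matrix C = [B  AB  A^2B] = [[0, 1, -9, -1, -33, 7], [1, -2, -11, 4, -20, -2], [-3, -1, -5, 3, 17, -5]]
Take the 3×3 submatrix of C formed by columns 1, 2, 3: [[0, 1, -9], [1, -2, -11], [-3, -1, -5]]. Its determinant is 0·((-2)·(-5) - (-11)·(-1)) - 1·(1·(-5) - (-11)·(-3)) + (-9)·(1·(-1) - (-2)·(-3)) = 0·(-1) - 1·(-38) + (-9)·(-7) = 101 ≠ 0.
So rank(C) ≥ 3; since C has 3 rows, rank(C) = 3.
rank(C) = 3 = n, so the pair (A, B) is completely controllable.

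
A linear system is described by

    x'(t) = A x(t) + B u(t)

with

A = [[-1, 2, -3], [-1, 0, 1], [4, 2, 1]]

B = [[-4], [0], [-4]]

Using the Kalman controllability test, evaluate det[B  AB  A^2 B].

AB = [[16], [0], [-20]]
A^2B = [[44], [-36], [44]]
Controllability matrix C = [B  AB  A^2B] = [[-4, 16, 44], [0, 0, -36], [-4, -20, 44]]
Expanding along the first row, det(C) = (-4)·(0·44 - (-36)·(-20)) - 16·(0·44 - (-36)·(-4)) + 44·(0·(-20) - 0·(-4)) = (-4)·(-720) - 16·(-144) + 44·0 = 5184
Since det(C) ≠ 0, rank(C) = 3 and the system is completely controllable.

5184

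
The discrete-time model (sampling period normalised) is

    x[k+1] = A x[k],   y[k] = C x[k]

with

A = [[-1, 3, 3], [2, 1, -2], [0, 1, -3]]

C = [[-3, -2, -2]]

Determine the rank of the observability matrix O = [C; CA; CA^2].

3

CA = [[-1, -13, 1]]
CA^2 = [[-25, -15, 20]]
Observability matrix O = [C; CA; CA^2] = [[-3, -2, -2], [-1, -13, 1], [-25, -15, 20]]
det(O) = (-3)·((-13)·20 - 1·(-15)) - (-2)·((-1)·20 - 1·(-25)) + (-2)·((-1)·(-15) - (-13)·(-25)) = (-3)·(-245) - (-2)·5 + (-2)·(-310) = 1365 ≠ 0, so rank(O) = 3.
rank(O) = 3 = n, so the pair (A, C) is completely observable.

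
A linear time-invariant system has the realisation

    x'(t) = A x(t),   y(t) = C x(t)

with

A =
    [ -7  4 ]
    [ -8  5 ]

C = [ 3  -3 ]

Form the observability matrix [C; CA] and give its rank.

1

CA = [[3, -3]]
Observability matrix O = [C; CA] = [[3, -3], [3, -3]]
Every row of O is a scalar multiple of row 1 = [3, -3] (multipliers 1, 1), so the rows span a one-dimensional space.
O ≠ 0, hence rank(O) = 1.
rank(O) = 1 < n = 2, so the pair (A, C) is not completely observable.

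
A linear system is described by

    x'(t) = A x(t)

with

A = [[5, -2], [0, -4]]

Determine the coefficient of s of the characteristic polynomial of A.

-1

For a 2×2 matrix, det(sI - A) = s^2 - (tr A)s + det A.
tr A = 1, det A = -20.
So p(s) = s^2 - s - 20.
The coefficient of s is -1.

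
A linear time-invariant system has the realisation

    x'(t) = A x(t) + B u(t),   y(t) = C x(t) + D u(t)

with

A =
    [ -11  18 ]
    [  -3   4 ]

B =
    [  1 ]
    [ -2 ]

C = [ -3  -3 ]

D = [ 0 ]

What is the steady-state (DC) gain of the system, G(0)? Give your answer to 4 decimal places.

G(0) = C(-A)^{-1}B + D = -C A^{-1} B + D.
det A = 10, so A^{-1} = (1/10)·adj(A) = [[2/5, -9/5], [3/10, -11/10]]
A^{-1} B = [4, 5/2]^T
C A^{-1} B = -39/2
G(0) = D - C A^{-1} B = 0 - (-39/2) = 39/2 ≈ 19.5000

19.5000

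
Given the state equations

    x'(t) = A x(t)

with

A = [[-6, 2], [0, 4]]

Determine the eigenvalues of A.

det(sI - A) = s^2 - (tr A)s + det A, with tr A = (-6) + 4 = -2 and det A = (-6)·4 - 2·0 = -24 - 0 = -24.
So p(s) = det(sI - A) = s^2 + 2s - 24.
Factor s^2 + 2s - 24: two numbers with sum -2 and product -24 are 4 and -6, so s^2 + 2s - 24 = (s - 4)(s + 6).
Hence p(s) = (s - 4) (s + 6), with roots -6, 4.
At least one eigenvalue has non-negative real part, so the system is not asymptotically stable.

-6, 4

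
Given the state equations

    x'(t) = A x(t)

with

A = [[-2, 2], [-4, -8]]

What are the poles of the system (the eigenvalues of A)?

det(sI - A) = s^2 - (tr A)s + det A, with tr A = (-2) + (-8) = -10 and det A = (-2)·(-8) - 2·(-4) = 16 - (-8) = 24.
So p(s) = det(sI - A) = s^2 + 10s + 24.
Factor s^2 + 10s + 24: two numbers with sum -10 and product 24 are -4 and -6, so s^2 + 10s + 24 = (s + 4)(s + 6).
Hence p(s) = (s + 4) (s + 6), with roots -6, -4.
All eigenvalues have negative real part, so the system is asymptotically stable.

-6, -4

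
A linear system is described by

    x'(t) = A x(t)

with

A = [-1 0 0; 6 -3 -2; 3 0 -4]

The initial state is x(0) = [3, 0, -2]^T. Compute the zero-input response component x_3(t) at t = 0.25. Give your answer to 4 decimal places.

det(sI - A) = s^3 - (tr A)s^2 + (M11 + M22 + M33)s - det A, where Mii is the 2×2 principal minor of A obtained by deleting row i and column i.
tr A = (-1) + (-3) + (-4) = -8; M11 = (-3)·(-4) - (-2)·0 = 12 - 0 = 12; M22 = (-1)·(-4) - 0·3 = 4 - 0 = 4; M33 = (-1)·(-3) - 0·6 = 3 - 0 = 3; sum of minors = 19.
det A = (-1)·((-3)·(-4) - (-2)·0) - 0·(6·(-4) - (-2)·3) + 0·(6·0 - (-3)·3) = (-1)·12 - 0·(-18) + 0·9 = -12.
So p(s) = det(sI - A) = s^3 + 8s^2 + 19s + 12.
Rational-root test: any integer root divides 12. Testing small divisors, s = -1 works: p(-1) = -1 + 8 + (-19) + 12 = 0, so (s + 1) is a factor.
Dividing, p(s) = (s + 1)(s^2 + 7s + 12).
Factor s^2 + 7s + 12: two numbers with sum -7 and product 12 are -3 and -4, so s^2 + 7s + 12 = (s + 3)(s + 4).
Hence p(s) = (s + 1) (s + 3) (s + 4), with roots -4, -3, -1.
The eigenvalues -4, -3, -1 are distinct and real, so A is diagonalisable and x(t) = e^{At} x(0) = V diag(e^{λ_i t}) V^{-1} x(0), where the columns of V are the eigenvectors.
λ = -4: A - (-4)I = [[3, 0, 0], [6, 1, -2], [3, 0, 0]]. v must be orthogonal to every row; (row 1) × (row 2) = [0, 6, 3], so take v_1 = [0, -2, -1]^T.
λ = -3: A - (-3)I = [[2, 0, 0], [6, 0, -2], [3, 0, -1]]. v must be orthogonal to every row; (row 1) × (row 2) = [0, 4, 0], so take v_2 = [0, 1, 0]^T.
λ = -1: A - (-1)I = [[0, 0, 0], [6, -2, -2], [3, 0, -3]]. v must be orthogonal to every row; (row 2) × (row 3) = [6, 12, 6], so take v_3 = [1, 2, 1]^T.
V = [v_1 v_2 v_3] = [[0, 0, 1], [-2, 1, 2], [-1, 0, 1]] has det V = 1, so V^{-1} = adj(V)/det V = [[1, 0, -1], [0, 1, -2], [1, 0, 0]].
Modal coordinates z(0) = V^{-1} x(0): 1·3 + 0·0 + (-1)·(-2) = 5; 0·3 + 1·0 + (-2)·(-2) = 4; 1·3 + 0·0 + 0·(-2) = 3; so z(0) = [5, 4, 3]^T.
x_3(t) = Σ_i (v_i)_3 · z_i(0) · e^{λ_i t} (row 3 of V times the modal terms).
x_3(0.25) = (-1)·5·e^{-4·0.25} + 0·4·e^{-3·0.25} + 1·3·e^{-1·0.25} = (-5)·0.367879 + 0·0.472367 + 3·0.778801 = 0.4970.

0.4970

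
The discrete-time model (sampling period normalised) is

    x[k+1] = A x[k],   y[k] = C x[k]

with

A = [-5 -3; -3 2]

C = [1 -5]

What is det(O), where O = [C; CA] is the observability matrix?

CA = [[10, -13]]
Observability matrix O = [C; CA] = [[1, -5], [10, -13]]
det(O) = 1·(-13) - (-5)·10 = -13 - (-50) = 37
Since det(O) ≠ 0, rank(O) = 2 and the system is completely observable.

37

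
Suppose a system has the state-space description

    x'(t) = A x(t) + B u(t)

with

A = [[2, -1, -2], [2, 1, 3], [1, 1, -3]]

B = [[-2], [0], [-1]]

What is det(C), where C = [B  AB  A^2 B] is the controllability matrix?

-207

AB = [[-2], [-7], [1]]
A^2B = [[1], [-8], [-12]]
Controllability matrix C = [B  AB  A^2B] = [[-2, -2, 1], [0, -7, -8], [-1, 1, -12]]
Expanding along the first row, det(C) = (-2)·((-7)·(-12) - (-8)·1) - (-2)·(0·(-12) - (-8)·(-1)) + 1·(0·1 - (-7)·(-1)) = (-2)·92 - (-2)·(-8) + 1·(-7) = -207
Since det(C) ≠ 0, rank(C) = 3 and the system is completely controllable.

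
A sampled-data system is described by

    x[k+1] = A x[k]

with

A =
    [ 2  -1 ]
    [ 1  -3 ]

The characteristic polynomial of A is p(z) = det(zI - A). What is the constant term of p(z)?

For a 2×2 matrix, det(zI - A) = z^2 - (tr A)z + det A.
tr A = -1, det A = -5.
So p(z) = z^2 + z - 5.
The constant term is -5.

-5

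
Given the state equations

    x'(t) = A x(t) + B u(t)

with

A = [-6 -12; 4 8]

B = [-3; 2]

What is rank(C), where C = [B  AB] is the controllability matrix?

1

AB = [[-6], [4]]
Controllability matrix C = [B  AB] = [[-3, -6], [2, 4]]
Every column of C is a scalar multiple of column 1 = [-3, 2] (multipliers 1, 2), so the columns span a one-dimensional space.
C ≠ 0, hence rank(C) = 1.
rank(C) = 1 < n = 2, so the pair (A, B) is not completely controllable.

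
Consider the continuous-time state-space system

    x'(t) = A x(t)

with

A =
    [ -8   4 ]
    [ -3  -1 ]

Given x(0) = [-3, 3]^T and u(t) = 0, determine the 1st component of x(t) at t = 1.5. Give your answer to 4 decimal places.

det(sI - A) = s^2 - (tr A)s + det A, with tr A = (-8) + (-1) = -9 and det A = (-8)·(-1) - 4·(-3) = 8 - (-12) = 20.
So p(s) = det(sI - A) = s^2 + 9s + 20.
Factor s^2 + 9s + 20: two numbers with sum -9 and product 20 are -4 and -5, so s^2 + 9s + 20 = (s + 4)(s + 5).
Hence p(s) = (s + 4) (s + 5), with roots -5, -4.
The eigenvalues -5, -4 are distinct and real, so A is diagonalisable and x(t) = e^{At} x(0) = V diag(e^{λ_i t}) V^{-1} x(0), where the columns of V are the eigenvectors.
λ = -5: A - (-5)I = [[-3, 4], [-3, 4]]. Row 1 gives (-3)·v1 + 4·v2 = 0, so take v_1 = [4, 3]^T.
λ = -4: A - (-4)I = [[-4, 4], [-3, 3]]. Row 1 gives (-4)·v1 + 4·v2 = 0, so take v_2 = [1, 1]^T.
V = [v_1 v_2] = [[4, 1], [3, 1]] has det V = 1, so V^{-1} = adj(V)/det V = [[1, -1], [-3, 4]].
Modal coordinates z(0) = V^{-1} x(0): 1·(-3) + (-1)·3 = -6; (-3)·(-3) + 4·3 = 21; so z(0) = [-6, 21]^T.
x_1(t) = Σ_i (v_i)_1 · z_i(0) · e^{λ_i t} (row 1 of V times the modal terms).
x_1(1.5) = 4·(-6)·e^{-5·1.5} + 1·21·e^{-4·1.5} = (-24)·0.000553 + 21·0.002479 = 0.0388.

0.0388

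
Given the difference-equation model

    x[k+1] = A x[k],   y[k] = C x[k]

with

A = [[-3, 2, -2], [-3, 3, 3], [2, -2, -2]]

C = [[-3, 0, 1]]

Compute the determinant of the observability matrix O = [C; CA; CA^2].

CA = [[11, -8, 4]]
CA^2 = [[-1, -10, -54]]
Observability matrix O = [C; CA; CA^2] = [[-3, 0, 1], [11, -8, 4], [-1, -10, -54]]
Expanding along the first row, det(O) = (-3)·((-8)·(-54) - 4·(-10)) - 0·(11·(-54) - 4·(-1)) + 1·(11·(-10) - (-8)·(-1)) = (-3)·472 - 0·(-590) + 1·(-118) = -1534
Since det(O) ≠ 0, rank(O) = 3 and the system is completely observable.

-1534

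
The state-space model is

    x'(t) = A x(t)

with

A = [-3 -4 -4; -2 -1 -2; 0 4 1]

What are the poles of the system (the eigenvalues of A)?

det(sI - A) = s^3 - (tr A)s^2 + (M11 + M22 + M33)s - det A, where Mii is the 2×2 principal minor of A obtained by deleting row i and column i.
tr A = (-3) + (-1) + 1 = -3; M11 = (-1)·1 - (-2)·4 = -1 - (-8) = 7; M22 = (-3)·1 - (-4)·0 = -3 - 0 = -3; M33 = (-3)·(-1) - (-4)·(-2) = 3 - 8 = -5; sum of minors = -1.
det A = (-3)·((-1)·1 - (-2)·4) - (-4)·((-2)·1 - (-2)·0) + (-4)·((-2)·4 - (-1)·0) = (-3)·7 - (-4)·(-2) + (-4)·(-8) = 3.
So p(s) = det(sI - A) = s^3 + 3s^2 - s - 3.
Rational-root test: any integer root divides -3. Testing small divisors, s = -1 works: p(-1) = -1 + 3 + 1 + (-3) = 0, so (s + 1) is a factor.
Dividing, p(s) = (s + 1)(s^2 + 2s - 3).
Factor s^2 + 2s - 3: two numbers with sum -2 and product -3 are 1 and -3, so s^2 + 2s - 3 = (s - 1)(s + 3).
Hence p(s) = (s - 1) (s + 1) (s + 3), with roots -3, -1, 1.
At least one eigenvalue has non-negative real part, so the system is not asymptotically stable.

-3, -1, 1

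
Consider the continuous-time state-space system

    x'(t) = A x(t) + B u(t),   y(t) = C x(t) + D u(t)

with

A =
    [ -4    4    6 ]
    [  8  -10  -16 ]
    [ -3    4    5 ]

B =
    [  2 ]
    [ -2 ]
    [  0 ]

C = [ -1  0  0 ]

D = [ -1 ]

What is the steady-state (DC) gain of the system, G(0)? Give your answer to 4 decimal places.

G(0) = C(-A)^{-1}B + D = -C A^{-1} B + D.
det A = -12, so A^{-1} = (1/-12)·adj(A) = [[-7/6, -1/3, 1/3], [-2/3, 1/6, 4/3], [-1/6, -1/3, -2/3]]
A^{-1} B = [-5/3, -5/3, 1/3]^T
C A^{-1} B = 5/3
G(0) = D - C A^{-1} B = -1 - (5/3) = -8/3 ≈ -2.6667

-2.6667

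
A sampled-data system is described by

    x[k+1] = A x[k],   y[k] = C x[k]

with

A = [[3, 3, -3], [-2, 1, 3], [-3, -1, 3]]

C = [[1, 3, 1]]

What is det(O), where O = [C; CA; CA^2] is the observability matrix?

500

CA = [[-6, 5, 9]]
CA^2 = [[-55, -22, 60]]
Observability matrix O = [C; CA; CA^2] = [[1, 3, 1], [-6, 5, 9], [-55, -22, 60]]
Expanding along the first row, det(O) = 1·(5·60 - 9·(-22)) - 3·((-6)·60 - 9·(-55)) + 1·((-6)·(-22) - 5·(-55)) = 1·498 - 3·135 + 1·407 = 500
Since det(O) ≠ 0, rank(O) = 3 and the system is completely observable.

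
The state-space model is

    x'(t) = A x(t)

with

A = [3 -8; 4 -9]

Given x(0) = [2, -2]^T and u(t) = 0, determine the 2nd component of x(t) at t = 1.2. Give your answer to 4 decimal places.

1.1899

det(sI - A) = s^2 - (tr A)s + det A, with tr A = 3 + (-9) = -6 and det A = 3·(-9) - (-8)·4 = -27 - (-32) = 5.
So p(s) = det(sI - A) = s^2 + 6s + 5.
Factor s^2 + 6s + 5: two numbers with sum -6 and product 5 are -1 and -5, so s^2 + 6s + 5 = (s + 1)(s + 5).
Hence p(s) = (s + 1) (s + 5), with roots -5, -1.
The eigenvalues -5, -1 are distinct and real, so A is diagonalisable and x(t) = e^{At} x(0) = V diag(e^{λ_i t}) V^{-1} x(0), where the columns of V are the eigenvectors.
λ = -5: A - (-5)I = [[8, -8], [4, -4]]. Row 1 gives 8·v1 + (-8)·v2 = 0, so take v_1 = [-1, -1]^T.
λ = -1: A - (-1)I = [[4, -8], [4, -8]]. Row 1 gives 4·v1 + (-8)·v2 = 0, so take v_2 = [2, 1]^T.
V = [v_1 v_2] = [[-1, 2], [-1, 1]] has det V = 1, so V^{-1} = adj(V)/det V = [[1, -2], [1, -1]].
Modal coordinates z(0) = V^{-1} x(0): 1·2 + (-2)·(-2) = 6; 1·2 + (-1)·(-2) = 4; so z(0) = [6, 4]^T.
x_2(t) = Σ_i (v_i)_2 · z_i(0) · e^{λ_i t} (row 2 of V times the modal terms).
x_2(1.2) = (-1)·6·e^{-5·1.2} + 1·4·e^{-1·1.2} = (-6)·0.002479 + 4·0.301194 = 1.1899.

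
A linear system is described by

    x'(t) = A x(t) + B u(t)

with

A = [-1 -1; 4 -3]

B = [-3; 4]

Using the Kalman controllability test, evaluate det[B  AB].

76

AB = [[-1], [-24]]
Controllability matrix C = [B  AB] = [[-3, -1], [4, -24]]
det(C) = (-3)·(-24) - (-1)·4 = 72 - (-4) = 76
Since det(C) ≠ 0, rank(C) = 2 and the system is completely controllable.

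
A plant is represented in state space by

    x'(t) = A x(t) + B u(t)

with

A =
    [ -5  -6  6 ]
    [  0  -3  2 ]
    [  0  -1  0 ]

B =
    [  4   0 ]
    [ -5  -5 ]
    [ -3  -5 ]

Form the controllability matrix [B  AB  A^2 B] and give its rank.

2

AB = [[-8, 0], [9, 5], [5, 5]]
A^2B = [[16, 0], [-17, -5], [-9, -5]]
Controllability matrix C = [B  AB  A^2B] = [[4, 0, -8, 0, 16, 0], [-5, -5, 9, 5, -17, -5], [-3, -5, 5, 5, -9, -5]]
The rows r1, r2, r3 of C are linearly dependent: -r1 - 2·r2 + 2·r3 = 0 (check each entry), so rank(C) ≤ 2.
The 2×2 minor from rows 1, 2, columns 1, 2 is 4·(-5) - 0·(-5) = -20 - 0 = -20 ≠ 0, so rank(C) = 2.
rank(C) = 2 < n = 3, so the pair (A, B) is not completely controllable.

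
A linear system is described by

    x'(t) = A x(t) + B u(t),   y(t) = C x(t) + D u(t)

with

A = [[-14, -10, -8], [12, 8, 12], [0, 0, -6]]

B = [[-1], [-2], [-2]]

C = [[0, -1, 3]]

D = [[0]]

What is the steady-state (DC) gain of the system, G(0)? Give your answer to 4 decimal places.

G(0) = C(-A)^{-1}B + D = -C A^{-1} B + D.
det A = -48, so A^{-1} = (1/-48)·adj(A) = [[1, 5/4, 7/6], [-3/2, -7/4, -3/2], [0, 0, -1/6]]
A^{-1} B = [-35/6, 8, 1/3]^T
C A^{-1} B = -7
G(0) = D - C A^{-1} B = 0 - (-7) = 7

7.0000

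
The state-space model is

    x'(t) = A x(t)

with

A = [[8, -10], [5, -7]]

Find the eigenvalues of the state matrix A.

det(sI - A) = s^2 - (tr A)s + det A, with tr A = 8 + (-7) = 1 and det A = 8·(-7) - (-10)·5 = -56 - (-50) = -6.
So p(s) = det(sI - A) = s^2 - s - 6.
Factor s^2 - s - 6: two numbers with sum 1 and product -6 are 3 and -2, so s^2 - s - 6 = (s - 3)(s + 2).
Hence p(s) = (s - 3) (s + 2), with roots -2, 3.
At least one eigenvalue has non-negative real part, so the system is not asymptotically stable.

-2, 3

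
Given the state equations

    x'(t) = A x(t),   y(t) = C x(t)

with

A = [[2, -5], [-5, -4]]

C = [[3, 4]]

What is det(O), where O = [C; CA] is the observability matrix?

-37

CA = [[-14, -31]]
Observability matrix O = [C; CA] = [[3, 4], [-14, -31]]
det(O) = 3·(-31) - 4·(-14) = -93 - (-56) = -37
Since det(O) ≠ 0, rank(O) = 2 and the system is completely observable.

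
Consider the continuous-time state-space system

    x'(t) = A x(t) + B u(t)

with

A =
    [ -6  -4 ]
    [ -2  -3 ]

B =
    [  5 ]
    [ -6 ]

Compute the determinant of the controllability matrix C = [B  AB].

AB = [[-6], [8]]
Controllability matrix C = [B  AB] = [[5, -6], [-6, 8]]
det(C) = 5·8 - (-6)·(-6) = 40 - 36 = 4
Since det(C) ≠ 0, rank(C) = 2 and the system is completely controllable.

4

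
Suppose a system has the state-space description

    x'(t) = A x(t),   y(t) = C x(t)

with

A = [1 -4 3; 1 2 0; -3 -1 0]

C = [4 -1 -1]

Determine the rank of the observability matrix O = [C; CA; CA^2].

3

CA = [[6, -17, 12]]
CA^2 = [[-47, -70, 18]]
Observability matrix O = [C; CA; CA^2] = [[4, -1, -1], [6, -17, 12], [-47, -70, 18]]
det(O) = 4·((-17)·18 - 12·(-70)) - (-1)·(6·18 - 12·(-47)) + (-1)·(6·(-70) - (-17)·(-47)) = 4·534 - (-1)·672 + (-1)·(-1219) = 4027 ≠ 0, so rank(O) = 3.
rank(O) = 3 = n, so the pair (A, C) is completely observable.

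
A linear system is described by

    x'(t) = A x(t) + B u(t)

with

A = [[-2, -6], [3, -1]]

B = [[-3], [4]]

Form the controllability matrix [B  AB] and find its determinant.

111

AB = [[-18], [-13]]
Controllability matrix C = [B  AB] = [[-3, -18], [4, -13]]
det(C) = (-3)·(-13) - (-18)·4 = 39 - (-72) = 111
Since det(C) ≠ 0, rank(C) = 2 and the system is completely controllable.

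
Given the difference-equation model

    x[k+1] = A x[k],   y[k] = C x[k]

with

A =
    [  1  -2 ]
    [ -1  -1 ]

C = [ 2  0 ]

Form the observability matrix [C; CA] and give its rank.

CA = [[2, -4]]
Observability matrix O = [C; CA] = [[2, 0], [2, -4]]
det(O) = 2·(-4) - 0·2 = -8 - 0 = -8 ≠ 0, so rank(O) = 2.
rank(O) = 2 = n, so the pair (A, C) is completely observable.

2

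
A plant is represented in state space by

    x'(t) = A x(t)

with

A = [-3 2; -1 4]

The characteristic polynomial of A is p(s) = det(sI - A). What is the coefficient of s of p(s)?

For a 2×2 matrix, det(sI - A) = s^2 - (tr A)s + det A.
tr A = 1, det A = -10.
So p(s) = s^2 - s - 10.
The coefficient of s is -1.

-1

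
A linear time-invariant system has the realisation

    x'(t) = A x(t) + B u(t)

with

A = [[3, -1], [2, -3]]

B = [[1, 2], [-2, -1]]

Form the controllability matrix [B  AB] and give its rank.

2

AB = [[5, 7], [8, 7]]
Controllability matrix C = [B  AB] = [[1, 2, 5, 7], [-2, -1, 8, 7]]
Take the 2×2 submatrix of C formed by columns 1, 2: [[1, 2], [-2, -1]]. Its determinant is 1·(-1) - 2·(-2) = -1 - (-4) = 3 ≠ 0.
So rank(C) ≥ 2; since C has 2 rows, rank(C) = 2.
rank(C) = 2 = n, so the pair (A, B) is completely controllable.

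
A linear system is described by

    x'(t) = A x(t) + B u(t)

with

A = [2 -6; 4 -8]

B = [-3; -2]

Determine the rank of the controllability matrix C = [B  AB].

1

AB = [[6], [4]]
Controllability matrix C = [B  AB] = [[-3, 6], [-2, 4]]
Every column of C is a scalar multiple of column 1 = [-3, -2] (multipliers 1, -2), so the columns span a one-dimensional space.
C ≠ 0, hence rank(C) = 1.
rank(C) = 1 < n = 2, so the pair (A, B) is not completely controllable.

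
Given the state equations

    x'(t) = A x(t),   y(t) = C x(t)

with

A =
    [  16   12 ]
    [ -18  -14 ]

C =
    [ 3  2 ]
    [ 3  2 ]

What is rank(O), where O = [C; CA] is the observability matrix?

1

CA = [[12, 8], [12, 8]]
Observability matrix O = [C; CA] = [[3, 2], [3, 2], [12, 8], [12, 8]]
Every row of O is a scalar multiple of row 1 = [3, 2] (multipliers 1, 1, 4, 4), so the rows span a one-dimensional space.
O ≠ 0, hence rank(O) = 1.
rank(O) = 1 < n = 2, so the pair (A, C) is not completely observable.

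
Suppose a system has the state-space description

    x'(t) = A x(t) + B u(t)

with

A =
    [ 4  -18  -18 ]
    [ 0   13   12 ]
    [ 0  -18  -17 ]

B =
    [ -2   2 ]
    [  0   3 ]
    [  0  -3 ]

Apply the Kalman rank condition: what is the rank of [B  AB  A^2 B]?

AB = [[-8, 8], [0, 3], [0, -3]]
A^2B = [[-32, 32], [0, 3], [0, -3]]
Controllability matrix C = [B  AB  A^2B] = [[-2, 2, -8, 8, -32, 32], [0, 3, 0, 3, 0, 3], [0, -3, 0, -3, 0, -3]]
The rows r1, r2, r3 of C are linearly dependent: r2 + r3 = 0 (check each entry), so rank(C) ≤ 2.
The 2×2 minor from rows 1, 2, columns 1, 2 is (-2)·3 - 2·0 = -6 - 0 = -6 ≠ 0, so rank(C) = 2.
rank(C) = 2 < n = 3, so the pair (A, B) is not completely controllable.

2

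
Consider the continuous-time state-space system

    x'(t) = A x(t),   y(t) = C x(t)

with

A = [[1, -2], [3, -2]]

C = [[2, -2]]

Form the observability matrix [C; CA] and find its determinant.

-8

CA = [[-4, 0]]
Observability matrix O = [C; CA] = [[2, -2], [-4, 0]]
det(O) = 2·0 - (-2)·(-4) = 0 - 8 = -8
Since det(O) ≠ 0, rank(O) = 2 and the system is completely observable.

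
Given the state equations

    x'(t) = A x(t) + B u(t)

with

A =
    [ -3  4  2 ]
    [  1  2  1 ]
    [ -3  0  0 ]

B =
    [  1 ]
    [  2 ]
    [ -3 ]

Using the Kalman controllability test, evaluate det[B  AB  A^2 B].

12

AB = [[-1], [2], [-3]]
A^2B = [[5], [0], [3]]
Controllability matrix C = [B  AB  A^2B] = [[1, -1, 5], [2, 2, 0], [-3, -3, 3]]
Expanding along the first row, det(C) = 1·(2·3 - 0·(-3)) - (-1)·(2·3 - 0·(-3)) + 5·(2·(-3) - 2·(-3)) = 1·6 - (-1)·6 + 5·0 = 12
Since det(C) ≠ 0, rank(C) = 3 and the system is completely controllable.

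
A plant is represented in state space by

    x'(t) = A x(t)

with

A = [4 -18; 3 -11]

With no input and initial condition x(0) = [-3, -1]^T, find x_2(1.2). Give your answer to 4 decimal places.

-0.0907

det(sI - A) = s^2 - (tr A)s + det A, with tr A = 4 + (-11) = -7 and det A = 4·(-11) - (-18)·3 = -44 - (-54) = 10.
So p(s) = det(sI - A) = s^2 + 7s + 10.
Factor s^2 + 7s + 10: two numbers with sum -7 and product 10 are -2 and -5, so s^2 + 7s + 10 = (s + 2)(s + 5).
Hence p(s) = (s + 2) (s + 5), with roots -5, -2.
The eigenvalues -5, -2 are distinct and real, so A is diagonalisable and x(t) = e^{At} x(0) = V diag(e^{λ_i t}) V^{-1} x(0), where the columns of V are the eigenvectors.
λ = -5: A - (-5)I = [[9, -18], [3, -6]]. Row 1 gives 9·v1 + (-18)·v2 = 0, so take v_1 = [-2, -1]^T.
λ = -2: A - (-2)I = [[6, -18], [3, -9]]. Row 1 gives 6·v1 + (-18)·v2 = 0, so take v_2 = [-3, -1]^T.
V = [v_1 v_2] = [[-2, -3], [-1, -1]] has det V = -1, so V^{-1} = adj(V)/det V = [[1, -3], [-1, 2]].
Modal coordinates z(0) = V^{-1} x(0): 1·(-3) + (-3)·(-1) = 0; (-1)·(-3) + 2·(-1) = 1; so z(0) = [0, 1]^T.
x_2(t) = Σ_i (v_i)_2 · z_i(0) · e^{λ_i t} (row 2 of V times the modal terms).
x_2(1.2) = (-1)·0·e^{-5·1.2} + (-1)·1·e^{-2·1.2} = 0·0.002479 + (-1)·0.090718 = -0.0907.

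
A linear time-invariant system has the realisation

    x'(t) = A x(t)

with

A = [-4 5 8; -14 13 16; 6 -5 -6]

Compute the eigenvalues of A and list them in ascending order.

det(sI - A) = s^3 - (tr A)s^2 + (M11 + M22 + M33)s - det A, where Mii is the 2×2 principal minor of A obtained by deleting row i and column i.
tr A = (-4) + 13 + (-6) = 3; M11 = 13·(-6) - 16·(-5) = -78 - (-80) = 2; M22 = (-4)·(-6) - 8·6 = 24 - 48 = -24; M33 = (-4)·13 - 5·(-14) = -52 - (-70) = 18; sum of minors = -4.
det A = (-4)·(13·(-6) - 16·(-5)) - 5·((-14)·(-6) - 16·6) + 8·((-14)·(-5) - 13·6) = (-4)·2 - 5·(-12) + 8·(-8) = -12.
So p(s) = det(sI - A) = s^3 - 3s^2 - 4s + 12.
Rational-root test: any integer root divides 12. Testing small divisors, s = -2 works: p(-2) = -8 + (-12) + 8 + 12 = 0, so (s + 2) is a factor.
Dividing, p(s) = (s + 2)(s^2 - 5s + 6).
Factor s^2 - 5s + 6: two numbers with sum 5 and product 6 are 3 and 2, so s^2 - 5s + 6 = (s - 3)(s - 2).
Hence p(s) = (s - 3) (s - 2) (s + 2), with roots -2, 2, 3.
At least one eigenvalue has non-negative real part, so the system is not asymptotically stable.

-2, 2, 3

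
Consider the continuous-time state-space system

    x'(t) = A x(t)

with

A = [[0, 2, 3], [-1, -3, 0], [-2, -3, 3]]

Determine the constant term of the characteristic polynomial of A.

3

Expand det(sI - A) for the 3×3 matrix.
p(s) = s^3 - s + 3.
(Check: constant term = det(-A) = (-1)^3 det A = 3; coefficient of s^2 = -tr A = 0.)
The constant term is 3.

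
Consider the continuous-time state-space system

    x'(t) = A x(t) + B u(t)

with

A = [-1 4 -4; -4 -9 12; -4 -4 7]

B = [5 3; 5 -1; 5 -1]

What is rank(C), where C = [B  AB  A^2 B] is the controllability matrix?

AB = [[-5, -3], [-5, -15], [-5, -15]]
A^2B = [[5, 3], [5, -33], [5, -33]]
Controllability matrix C = [B  AB  A^2B] = [[5, 3, -5, -3, 5, 3], [5, -1, -5, -15, 5, -33], [5, -1, -5, -15, 5, -33]]
The rows r1, r2, r3 of C are linearly dependent: -r2 + r3 = 0 (check each entry), so rank(C) ≤ 2.
The 2×2 minor from rows 1, 2, columns 1, 2 is 5·(-1) - 3·5 = -5 - 15 = -20 ≠ 0, so rank(C) = 2.
rank(C) = 2 < n = 3, so the pair (A, B) is not completely controllable.

2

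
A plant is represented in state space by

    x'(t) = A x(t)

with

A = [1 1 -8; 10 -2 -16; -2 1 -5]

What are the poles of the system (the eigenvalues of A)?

det(sI - A) = s^3 - (tr A)s^2 + (M11 + M22 + M33)s - det A, where Mii is the 2×2 principal minor of A obtained by deleting row i and column i.
tr A = 1 + (-2) + (-5) = -6; M11 = (-2)·(-5) - (-16)·1 = 10 - (-16) = 26; M22 = 1·(-5) - (-8)·(-2) = -5 - 16 = -21; M33 = 1·(-2) - 1·10 = -2 - 10 = -12; sum of minors = -7.
det A = 1·((-2)·(-5) - (-16)·1) - 1·(10·(-5) - (-16)·(-2)) + (-8)·(10·1 - (-2)·(-2)) = 1·26 - 1·(-82) + (-8)·6 = 60.
So p(s) = det(sI - A) = s^3 + 6s^2 - 7s - 60.
Rational-root test: any integer root divides -60. Testing small divisors, s = 3 works: p(3) = 27 + 54 + (-21) + (-60) = 0, so (s - 3) is a factor.
Dividing, p(s) = (s - 3)(s^2 + 9s + 20).
Factor s^2 + 9s + 20: two numbers with sum -9 and product 20 are -4 and -5, so s^2 + 9s + 20 = (s + 4)(s + 5).
Hence p(s) = (s - 3) (s + 4) (s + 5), with roots -5, -4, 3.
At least one eigenvalue has non-negative real part, so the system is not asymptotically stable.

-5, -4, 3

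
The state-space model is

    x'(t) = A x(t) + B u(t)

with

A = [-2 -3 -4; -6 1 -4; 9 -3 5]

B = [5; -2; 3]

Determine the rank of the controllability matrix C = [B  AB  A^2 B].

2

AB = [[-16], [-44], [66]]
A^2B = [[-100], [-212], [318]]
Controllability matrix C = [B  AB  A^2B] = [[5, -16, -100], [-2, -44, -212], [3, 66, 318]]
The rows r1, r2, r3 of C are linearly dependent: 3·r2 + 2·r3 = 0 (check each entry), so rank(C) ≤ 2.
The 2×2 minor from rows 1, 2, columns 1, 2 is 5·(-44) - (-16)·(-2) = -220 - 32 = -252 ≠ 0, so rank(C) = 2.
rank(C) = 2 < n = 3, so the pair (A, B) is not completely controllable.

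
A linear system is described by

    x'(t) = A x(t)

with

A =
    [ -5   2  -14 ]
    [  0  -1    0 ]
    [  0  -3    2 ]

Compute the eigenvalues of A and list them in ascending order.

det(sI - A) = s^3 - (tr A)s^2 + (M11 + M22 + M33)s - det A, where Mii is the 2×2 principal minor of A obtained by deleting row i and column i.
tr A = (-5) + (-1) + 2 = -4; M11 = (-1)·2 - 0·(-3) = -2 - 0 = -2; M22 = (-5)·2 - (-14)·0 = -10 - 0 = -10; M33 = (-5)·(-1) - 2·0 = 5 - 0 = 5; sum of minors = -7.
det A = (-5)·((-1)·2 - 0·(-3)) - 2·(0·2 - 0·0) + (-14)·(0·(-3) - (-1)·0) = (-5)·(-2) - 2·0 + (-14)·0 = 10.
So p(s) = det(sI - A) = s^3 + 4s^2 - 7s - 10.
Rational-root test: any integer root divides -10. Testing small divisors, s = -1 works: p(-1) = -1 + 4 + 7 + (-10) = 0, so (s + 1) is a factor.
Dividing, p(s) = (s + 1)(s^2 + 3s - 10).
Factor s^2 + 3s - 10: two numbers with sum -3 and product -10 are 2 and -5, so s^2 + 3s - 10 = (s - 2)(s + 5).
Hence p(s) = (s - 2) (s + 1) (s + 5), with roots -5, -1, 2.
At least one eigenvalue has non-negative real part, so the system is not asymptotically stable.

-5, -1, 2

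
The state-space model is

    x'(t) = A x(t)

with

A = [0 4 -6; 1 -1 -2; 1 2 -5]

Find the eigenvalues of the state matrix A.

-3, -2, -1

det(sI - A) = s^3 - (tr A)s^2 + (M11 + M22 + M33)s - det A, where Mii is the 2×2 principal minor of A obtained by deleting row i and column i.
tr A = 0 + (-1) + (-5) = -6; M11 = (-1)·(-5) - (-2)·2 = 5 - (-4) = 9; M22 = 0·(-5) - (-6)·1 = 0 - (-6) = 6; M33 = 0·(-1) - 4·1 = 0 - 4 = -4; sum of minors = 11.
det A = 0·((-1)·(-5) - (-2)·2) - 4·(1·(-5) - (-2)·1) + (-6)·(1·2 - (-1)·1) = 0·9 - 4·(-3) + (-6)·3 = -6.
So p(s) = det(sI - A) = s^3 + 6s^2 + 11s + 6.
Rational-root test: any integer root divides 6. Testing small divisors, s = -1 works: p(-1) = -1 + 6 + (-11) + 6 = 0, so (s + 1) is a factor.
Dividing, p(s) = (s + 1)(s^2 + 5s + 6).
Factor s^2 + 5s + 6: two numbers with sum -5 and product 6 are -2 and -3, so s^2 + 5s + 6 = (s + 2)(s + 3).
Hence p(s) = (s + 1) (s + 2) (s + 3), with roots -3, -2, -1.
All eigenvalues have negative real part, so the system is asymptotically stable.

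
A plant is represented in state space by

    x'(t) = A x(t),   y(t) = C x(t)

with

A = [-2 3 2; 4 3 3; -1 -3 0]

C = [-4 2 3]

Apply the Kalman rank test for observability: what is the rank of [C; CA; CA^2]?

CA = [[13, -15, -2]]
CA^2 = [[-84, 0, -19]]
Observability matrix O = [C; CA; CA^2] = [[-4, 2, 3], [13, -15, -2], [-84, 0, -19]]
det(O) = (-4)·((-15)·(-19) - (-2)·0) - 2·(13·(-19) - (-2)·(-84)) + 3·(13·0 - (-15)·(-84)) = (-4)·285 - 2·(-415) + 3·(-1260) = -4090 ≠ 0, so rank(O) = 3.
rank(O) = 3 = n, so the pair (A, C) is completely observable.

3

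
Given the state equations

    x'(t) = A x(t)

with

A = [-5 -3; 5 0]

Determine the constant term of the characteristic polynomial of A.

15

For a 2×2 matrix, det(sI - A) = s^2 - (tr A)s + det A.
tr A = -5, det A = 15.
So p(s) = s^2 + 5s + 15.
The constant term is 15.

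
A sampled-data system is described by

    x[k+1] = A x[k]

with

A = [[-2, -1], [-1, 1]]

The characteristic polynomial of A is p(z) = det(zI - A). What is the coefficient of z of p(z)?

1

For a 2×2 matrix, det(zI - A) = z^2 - (tr A)z + det A.
tr A = -1, det A = -3.
So p(z) = z^2 + z - 3.
The coefficient of z is 1.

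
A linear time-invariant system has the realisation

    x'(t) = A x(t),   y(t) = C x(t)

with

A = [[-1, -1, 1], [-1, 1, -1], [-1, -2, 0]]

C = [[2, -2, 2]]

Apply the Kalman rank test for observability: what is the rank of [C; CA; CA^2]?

CA = [[-2, -8, 4]]
CA^2 = [[6, -14, 6]]
Observability matrix O = [C; CA; CA^2] = [[2, -2, 2], [-2, -8, 4], [6, -14, 6]]
det(O) = 2·((-8)·6 - 4·(-14)) - (-2)·((-2)·6 - 4·6) + 2·((-2)·(-14) - (-8)·6) = 2·8 - (-2)·(-36) + 2·76 = 96 ≠ 0, so rank(O) = 3.
rank(O) = 3 = n, so the pair (A, C) is completely observable.

3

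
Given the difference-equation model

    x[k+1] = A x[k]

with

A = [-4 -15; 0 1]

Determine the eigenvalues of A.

det(zI - A) = z^2 - (tr A)z + det A, with tr A = (-4) + 1 = -3 and det A = (-4)·1 - (-15)·0 = -4 - 0 = -4.
So p(z) = det(zI - A) = z^2 + 3z - 4.
Factor z^2 + 3z - 4: two numbers with sum -3 and product -4 are 1 and -4, so z^2 + 3z - 4 = (z - 1)(z + 4).
Hence p(z) = (z - 1) (z + 4), with roots -4, 1.

-4, 1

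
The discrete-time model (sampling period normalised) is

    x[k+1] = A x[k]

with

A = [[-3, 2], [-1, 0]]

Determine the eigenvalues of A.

-2, -1

det(zI - A) = z^2 - (tr A)z + det A, with tr A = (-3) + 0 = -3 and det A = (-3)·0 - 2·(-1) = 0 - (-2) = 2.
So p(z) = det(zI - A) = z^2 + 3z + 2.
Factor z^2 + 3z + 2: two numbers with sum -3 and product 2 are -1 and -2, so z^2 + 3z + 2 = (z + 1)(z + 2).
Hence p(z) = (z + 1) (z + 2), with roots -2, -1.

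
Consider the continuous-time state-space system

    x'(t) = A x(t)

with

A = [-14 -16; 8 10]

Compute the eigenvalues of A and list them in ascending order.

det(sI - A) = s^2 - (tr A)s + det A, with tr A = (-14) + 10 = -4 and det A = (-14)·10 - (-16)·8 = -140 - (-128) = -12.
So p(s) = det(sI - A) = s^2 + 4s - 12.
Factor s^2 + 4s - 12: two numbers with sum -4 and product -12 are 2 and -6, so s^2 + 4s - 12 = (s - 2)(s + 6).
Hence p(s) = (s - 2) (s + 6), with roots -6, 2.
At least one eigenvalue has non-negative real part, so the system is not asymptotically stable.

-6, 2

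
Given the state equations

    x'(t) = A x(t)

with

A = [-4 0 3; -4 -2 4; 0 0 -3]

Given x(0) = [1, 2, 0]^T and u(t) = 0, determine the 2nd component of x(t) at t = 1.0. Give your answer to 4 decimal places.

det(sI - A) = s^3 - (tr A)s^2 + (M11 + M22 + M33)s - det A, where Mii is the 2×2 principal minor of A obtained by deleting row i and column i.
tr A = (-4) + (-2) + (-3) = -9; M11 = (-2)·(-3) - 4·0 = 6 - 0 = 6; M22 = (-4)·(-3) - 3·0 = 12 - 0 = 12; M33 = (-4)·(-2) - 0·(-4) = 8 - 0 = 8; sum of minors = 26.
det A = (-4)·((-2)·(-3) - 4·0) - 0·((-4)·(-3) - 4·0) + 3·((-4)·0 - (-2)·0) = (-4)·6 - 0·12 + 3·0 = -24.
So p(s) = det(sI - A) = s^3 + 9s^2 + 26s + 24.
Rational-root test: any integer root divides 24. Testing small divisors, s = -2 works: p(-2) = -8 + 36 + (-52) + 24 = 0, so (s + 2) is a factor.
Dividing, p(s) = (s + 2)(s^2 + 7s + 12).
Factor s^2 + 7s + 12: two numbers with sum -7 and product 12 are -3 and -4, so s^2 + 7s + 12 = (s + 3)(s + 4).
Hence p(s) = (s + 2) (s + 3) (s + 4), with roots -4, -3, -2.
The eigenvalues -4, -3, -2 are distinct and real, so A is diagonalisable and x(t) = e^{At} x(0) = V diag(e^{λ_i t}) V^{-1} x(0), where the columns of V are the eigenvectors.
λ = -4: A - (-4)I = [[0, 0, 3], [-4, 2, 4], [0, 0, 1]]. v must be orthogonal to every row; (row 1) × (row 2) = [-6, -12, 0], so take v_1 = [1, 2, 0]^T.
λ = -3: A - (-3)I = [[-1, 0, 3], [-4, 1, 4], [0, 0, 0]]. v must be orthogonal to every row; (row 1) × (row 2) = [-3, -8, -1], so take v_2 = [3, 8, 1]^T.
λ = -2: A - (-2)I = [[-2, 0, 3], [-4, 0, 4], [0, 0, -1]]. v must be orthogonal to every row; (row 1) × (row 2) = [0, -4, 0], so take v_3 = [0, 1, 0]^T.
V = [v_1 v_2 v_3] = [[1, 3, 0], [2, 8, 1], [0, 1, 0]] has det V = -1, so V^{-1} = adj(V)/det V = [[1, 0, -3], [0, 0, 1], [-2, 1, -2]].
Modal coordinates z(0) = V^{-1} x(0): 1·1 + 0·2 + (-3)·0 = 1; 0·1 + 0·2 + 1·0 = 0; (-2)·1 + 1·2 + (-2)·0 = 0; so z(0) = [1, 0, 0]^T.
x_2(t) = Σ_i (v_i)_2 · z_i(0) · e^{λ_i t} (row 2 of V times the modal terms).
x_2(1.0) = 2·1·e^{-4·1.0} + 8·0·e^{-3·1.0} + 1·0·e^{-2·1.0} = 2·0.018316 + 0·0.049787 + 0·0.135335 = 0.0366.

0.0366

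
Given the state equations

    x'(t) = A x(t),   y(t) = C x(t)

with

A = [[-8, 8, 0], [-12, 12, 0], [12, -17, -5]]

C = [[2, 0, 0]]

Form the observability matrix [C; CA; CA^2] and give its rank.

CA = [[-16, 16, 0]]
CA^2 = [[-64, 64, 0]]
Observability matrix O = [C; CA; CA^2] = [[2, 0, 0], [-16, 16, 0], [-64, 64, 0]]
Column 3 of O is identically zero, so rank(O) ≤ 2.
The 2×2 minor from rows 1, 2, columns 1, 2 is 2·16 - 0·(-16) = 32 - 0 = 32 ≠ 0, so rank(O) = 2.
rank(O) = 2 < n = 3, so the pair (A, C) is not completely observable.

2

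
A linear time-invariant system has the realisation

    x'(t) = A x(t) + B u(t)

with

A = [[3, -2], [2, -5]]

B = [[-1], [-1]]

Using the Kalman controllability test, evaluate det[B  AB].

-4

AB = [[-1], [3]]
Controllability matrix C = [B  AB] = [[-1, -1], [-1, 3]]
det(C) = (-1)·3 - (-1)·(-1) = -3 - 1 = -4
Since det(C) ≠ 0, rank(C) = 2 and the system is completely controllable.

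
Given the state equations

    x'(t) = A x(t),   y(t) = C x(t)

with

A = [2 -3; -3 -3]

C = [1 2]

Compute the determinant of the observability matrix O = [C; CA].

-1

CA = [[-4, -9]]
Observability matrix O = [C; CA] = [[1, 2], [-4, -9]]
det(O) = 1·(-9) - 2·(-4) = -9 - (-8) = -1
Since det(O) ≠ 0, rank(O) = 2 and the system is completely observable.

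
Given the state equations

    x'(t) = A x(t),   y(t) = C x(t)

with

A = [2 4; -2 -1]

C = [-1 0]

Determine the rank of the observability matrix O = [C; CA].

2

CA = [[-2, -4]]
Observability matrix O = [C; CA] = [[-1, 0], [-2, -4]]
det(O) = (-1)·(-4) - 0·(-2) = 4 - 0 = 4 ≠ 0, so rank(O) = 2.
rank(O) = 2 = n, so the pair (A, C) is completely observable.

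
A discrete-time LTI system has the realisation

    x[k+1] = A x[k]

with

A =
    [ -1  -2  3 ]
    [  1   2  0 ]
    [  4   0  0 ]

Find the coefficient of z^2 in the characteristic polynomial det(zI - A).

Expand det(zI - A) for the 3×3 matrix.
p(z) = z^3 - z^2 - 12z + 24.
(Check: constant term = det(-A) = (-1)^3 det A = 24; coefficient of z^2 = -tr A = -1.)
The coefficient of z^2 is -1.

-1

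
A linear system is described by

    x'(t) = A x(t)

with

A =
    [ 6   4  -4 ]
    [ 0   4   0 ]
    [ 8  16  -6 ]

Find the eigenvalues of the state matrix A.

-2, 2, 4

det(sI - A) = s^3 - (tr A)s^2 + (M11 + M22 + M33)s - det A, where Mii is the 2×2 principal minor of A obtained by deleting row i and column i.
tr A = 6 + 4 + (-6) = 4; M11 = 4·(-6) - 0·16 = -24 - 0 = -24; M22 = 6·(-6) - (-4)·8 = -36 - (-32) = -4; M33 = 6·4 - 4·0 = 24 - 0 = 24; sum of minors = -4.
det A = 6·(4·(-6) - 0·16) - 4·(0·(-6) - 0·8) + (-4)·(0·16 - 4·8) = 6·(-24) - 4·0 + (-4)·(-32) = -16.
So p(s) = det(sI - A) = s^3 - 4s^2 - 4s + 16.
Rational-root test: any integer root divides 16. Testing small divisors, s = -2 works: p(-2) = -8 + (-16) + 8 + 16 = 0, so (s + 2) is a factor.
Dividing, p(s) = (s + 2)(s^2 - 6s + 8).
Factor s^2 - 6s + 8: two numbers with sum 6 and product 8 are 4 and 2, so s^2 - 6s + 8 = (s - 4)(s - 2).
Hence p(s) = (s - 4) (s - 2) (s + 2), with roots -2, 2, 4.
At least one eigenvalue has non-negative real part, so the system is not asymptotically stable.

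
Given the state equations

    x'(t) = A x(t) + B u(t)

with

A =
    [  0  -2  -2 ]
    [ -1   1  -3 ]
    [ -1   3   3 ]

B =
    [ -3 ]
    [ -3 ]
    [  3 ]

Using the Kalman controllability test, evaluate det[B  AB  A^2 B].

-432

AB = [[0], [-9], [3]]
A^2B = [[12], [-18], [-18]]
Controllability matrix C = [B  AB  A^2B] = [[-3, 0, 12], [-3, -9, -18], [3, 3, -18]]
Expanding along the first row, det(C) = (-3)·((-9)·(-18) - (-18)·3) - 0·((-3)·(-18) - (-18)·3) + 12·((-3)·3 - (-9)·3) = (-3)·216 - 0·108 + 12·18 = -432
Since det(C) ≠ 0, rank(C) = 3 and the system is completely controllable.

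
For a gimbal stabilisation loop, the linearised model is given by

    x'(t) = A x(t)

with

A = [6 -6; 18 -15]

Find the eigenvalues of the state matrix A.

det(sI - A) = s^2 - (tr A)s + det A, with tr A = 6 + (-15) = -9 and det A = 6·(-15) - (-6)·18 = -90 - (-108) = 18.
So p(s) = det(sI - A) = s^2 + 9s + 18.
Factor s^2 + 9s + 18: two numbers with sum -9 and product 18 are -3 and -6, so s^2 + 9s + 18 = (s + 3)(s + 6).
Hence p(s) = (s + 3) (s + 6), with roots -6, -3.
All eigenvalues have negative real part, so the system is asymptotically stable.

-6, -3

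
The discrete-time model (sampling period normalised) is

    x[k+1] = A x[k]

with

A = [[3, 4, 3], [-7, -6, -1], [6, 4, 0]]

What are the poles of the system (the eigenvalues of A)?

-3, -2, 2

det(zI - A) = z^3 - (tr A)z^2 + (M11 + M22 + M33)z - det A, where Mii is the 2×2 principal minor of A obtained by deleting row i and column i.
tr A = 3 + (-6) + 0 = -3; M11 = (-6)·0 - (-1)·4 = 0 - (-4) = 4; M22 = 3·0 - 3·6 = 0 - 18 = -18; M33 = 3·(-6) - 4·(-7) = -18 - (-28) = 10; sum of minors = -4.
det A = 3·((-6)·0 - (-1)·4) - 4·((-7)·0 - (-1)·6) + 3·((-7)·4 - (-6)·6) = 3·4 - 4·6 + 3·8 = 12.
So p(z) = det(zI - A) = z^3 + 3z^2 - 4z - 12.
Rational-root test: any integer root divides -12. Testing small divisors, z = -2 works: p(-2) = -8 + 12 + 8 + (-12) = 0, so (z + 2) is a factor.
Dividing, p(z) = (z + 2)(z^2 + z - 6).
Factor z^2 + z - 6: two numbers with sum -1 and product -6 are 2 and -3, so z^2 + z - 6 = (z - 2)(z + 3).
Hence p(z) = (z - 2) (z + 2) (z + 3), with roots -3, -2, 2.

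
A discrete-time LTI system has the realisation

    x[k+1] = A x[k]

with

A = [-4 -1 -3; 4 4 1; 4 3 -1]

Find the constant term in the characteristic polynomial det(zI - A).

-32

Expand det(zI - A) for the 3×3 matrix.
p(z) = z^3 + z^2 - 3z - 32.
(Check: constant term = det(-A) = (-1)^3 det A = -32; coefficient of z^2 = -tr A = 1.)
The constant term is -32.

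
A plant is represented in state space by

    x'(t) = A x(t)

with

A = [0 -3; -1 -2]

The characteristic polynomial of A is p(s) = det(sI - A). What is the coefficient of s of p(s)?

For a 2×2 matrix, det(sI - A) = s^2 - (tr A)s + det A.
tr A = -2, det A = -3.
So p(s) = s^2 + 2s - 3.
The coefficient of s is 2.

2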